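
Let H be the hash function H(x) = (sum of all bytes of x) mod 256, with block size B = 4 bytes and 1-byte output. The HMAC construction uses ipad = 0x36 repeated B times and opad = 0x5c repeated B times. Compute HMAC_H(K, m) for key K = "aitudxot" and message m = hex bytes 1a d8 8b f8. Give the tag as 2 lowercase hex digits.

Key "aitudxot" = 61 69 74 75 64 78 6f 74 is 8 bytes > B = 4, so hash it first: H(key) = 72, then zero-pad to 4 bytes: K' = 72 00 00 00.
K' ⊕ ipad = 44 36 36 36.  K' ⊕ opad = 2e 5c 5c 5c.
Inner input = (K'⊕ipad) ∥ m = 44 36 36 36 ∥ 1a d8 8b f8.
Inner hash: sum = 68+54+54+54+26+216+139+248 = 859; mod 256 = 91 → 5b.
Outer input = (K'⊕opad) ∥ inner = 2e 5c 5c 5c ∥ 5b.
Outer hash (tag): sum = 46+92+92+92+91 = 413; mod 256 = 157 → 9d.

9d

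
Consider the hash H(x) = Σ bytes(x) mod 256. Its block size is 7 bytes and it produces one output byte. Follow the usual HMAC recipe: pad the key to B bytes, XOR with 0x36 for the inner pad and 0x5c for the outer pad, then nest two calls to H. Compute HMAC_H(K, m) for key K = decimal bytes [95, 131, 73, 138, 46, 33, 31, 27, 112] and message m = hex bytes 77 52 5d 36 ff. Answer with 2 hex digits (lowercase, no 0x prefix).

51

Key decimal bytes [95, 131, 73, 138, 46, 33, 31, 27, 112] = 5f 83 49 8a 2e 21 1f 1b 70 is 9 bytes > B = 7, so hash it first: H(key) = ae, then zero-pad to 7 bytes: K' = ae 00 00 00 00 00 00.
K' ⊕ ipad = 98 36 36 36 36 36 36.  K' ⊕ opad = f2 5c 5c 5c 5c 5c 5c.
Inner input = (K'⊕ipad) ∥ m = 98 36 36 36 36 36 36 ∥ 77 52 5d 36 ff.
Inner hash: sum = 152+54+54+54+54+54+54+119+82+93+54+255 = 1079; mod 256 = 55 → 37.
Outer input = (K'⊕opad) ∥ inner = f2 5c 5c 5c 5c 5c 5c ∥ 37.
Outer hash (tag): sum = 242+92+92+92+92+92+92+55 = 849; mod 256 = 81 → 51.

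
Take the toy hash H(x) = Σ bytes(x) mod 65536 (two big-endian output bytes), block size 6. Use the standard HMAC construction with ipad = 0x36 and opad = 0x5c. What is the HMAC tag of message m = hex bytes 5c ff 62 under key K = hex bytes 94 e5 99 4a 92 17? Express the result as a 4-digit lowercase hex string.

039c

Key hex bytes 94 e5 99 4a 92 17 is exactly B = 6 bytes: K' = 94 e5 99 4a 92 17.
K' ⊕ ipad = a2 d3 af 7c a4 21.  K' ⊕ opad = c8 b9 c5 16 ce 4b.
Inner input = (K'⊕ipad) ∥ m = a2 d3 af 7c a4 21 ∥ 5c ff 62.
Inner hash: sum = 162+211+175+124+164+33+92+255+98 = 1314 → 05 22.
Outer input = (K'⊕opad) ∥ inner = c8 b9 c5 16 ce 4b ∥ 05 22.
Outer hash (tag): sum = 200+185+197+22+206+75+5+34 = 924 → 03 9c.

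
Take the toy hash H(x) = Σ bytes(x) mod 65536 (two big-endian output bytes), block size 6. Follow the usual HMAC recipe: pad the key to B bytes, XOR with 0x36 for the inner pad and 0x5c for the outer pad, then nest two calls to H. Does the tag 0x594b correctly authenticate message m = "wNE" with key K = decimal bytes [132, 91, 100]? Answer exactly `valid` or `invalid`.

invalid

Key decimal bytes [132, 91, 100] = 84 5b 64 is 3 bytes ≤ B = 6; zero-pad to 6 bytes: K' = 84 5b 64 00 00 00.
K' ⊕ ipad = b2 6d 52 36 36 36; K' ⊕ opad = d8 07 38 5c 5c 5c.
Inner hash: sum = 178+109+82+54+54+54+119+78+69 = 797 → 03 1d.
Outer hash (recomputed tag): sum = 216+7+56+92+92+92+3+29 = 587 → 02 4b.
Recomputed tag = 024b; claimed = 594b → mismatch.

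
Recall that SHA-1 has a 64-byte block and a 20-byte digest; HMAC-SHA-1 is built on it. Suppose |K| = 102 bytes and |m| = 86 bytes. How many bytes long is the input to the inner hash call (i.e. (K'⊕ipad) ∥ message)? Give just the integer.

150

Key is 102 > 64 bytes, so it is hashed to 20 bytes then zero-padded to 64: |K'| = 64.
Inner input = (K'⊕ipad) ∥ m → 64 + 86 = 150 bytes.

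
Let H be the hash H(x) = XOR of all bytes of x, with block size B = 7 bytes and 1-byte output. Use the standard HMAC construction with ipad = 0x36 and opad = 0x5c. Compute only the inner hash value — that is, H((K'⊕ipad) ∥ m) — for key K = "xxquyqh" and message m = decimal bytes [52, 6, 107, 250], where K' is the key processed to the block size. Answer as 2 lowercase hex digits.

f1

Key "xxquyqh" = 78 78 71 75 79 71 68 is exactly B = 7 bytes: K' = 78 78 71 75 79 71 68.
K' ⊕ ipad = 4e 4e 47 43 4f 47 5e.
Inner input = 4e 4e 47 43 4f 47 5e ∥ 34 06 6b fa.
Inner hash: XOR 4e⊕4e⊕47⊕43⊕4f⊕47⊕5e⊕34⊕06⊕6b⊕fa = f1.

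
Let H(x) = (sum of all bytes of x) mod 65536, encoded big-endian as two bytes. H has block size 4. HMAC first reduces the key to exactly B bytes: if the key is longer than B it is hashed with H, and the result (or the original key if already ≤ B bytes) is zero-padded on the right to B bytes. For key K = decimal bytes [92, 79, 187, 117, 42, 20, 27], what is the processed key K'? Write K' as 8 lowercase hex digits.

|K| = 7 > B = 4, so first hash the key.
H(K): sum = 92+79+187+117+42+20+27 = 564 → 02 34.
Zero-pad H(K) = 02 34 to 4 bytes: K' = 02 34 00 00.

02340000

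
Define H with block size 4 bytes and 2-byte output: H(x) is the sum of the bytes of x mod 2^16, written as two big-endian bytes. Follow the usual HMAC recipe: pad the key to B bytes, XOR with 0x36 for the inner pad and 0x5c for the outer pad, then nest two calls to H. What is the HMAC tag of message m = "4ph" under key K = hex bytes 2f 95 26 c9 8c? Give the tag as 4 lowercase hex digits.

022f

Key hex bytes 2f 95 26 c9 8c is 5 bytes > B = 4, so hash it first: H(key) = 02 3f, then zero-pad to 4 bytes: K' = 02 3f 00 00.
K' ⊕ ipad = 34 09 36 36.  K' ⊕ opad = 5e 63 5c 5c.
Inner input = (K'⊕ipad) ∥ m = 34 09 36 36 ∥ 34 70 68.
Inner hash: sum = 52+9+54+54+52+112+104 = 437 → 01 b5.
Outer input = (K'⊕opad) ∥ inner = 5e 63 5c 5c ∥ 01 b5.
Outer hash (tag): sum = 94+99+92+92+1+181 = 559 → 02 2f.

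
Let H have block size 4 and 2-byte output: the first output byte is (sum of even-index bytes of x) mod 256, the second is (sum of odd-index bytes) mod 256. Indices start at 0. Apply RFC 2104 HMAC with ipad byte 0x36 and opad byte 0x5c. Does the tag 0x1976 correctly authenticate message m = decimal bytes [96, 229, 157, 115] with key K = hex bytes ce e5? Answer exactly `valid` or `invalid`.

Key hex bytes ce e5 is 2 bytes ≤ B = 4; zero-pad to 4 bytes: K' = ce e5 00 00.
K' ⊕ ipad = f8 d3 36 36; K' ⊕ opad = 92 b9 5c 5c.
Inner hash: even-index sum = 555 mod 256 = 43; odd-index sum = 609 mod 256 = 97 → 2b 61.
Outer hash (recomputed tag): even-index sum = 281 mod 256 = 25; odd-index sum = 374 mod 256 = 118 → 19 76.
Recomputed tag = 1976; claimed = 1976 → match.

valid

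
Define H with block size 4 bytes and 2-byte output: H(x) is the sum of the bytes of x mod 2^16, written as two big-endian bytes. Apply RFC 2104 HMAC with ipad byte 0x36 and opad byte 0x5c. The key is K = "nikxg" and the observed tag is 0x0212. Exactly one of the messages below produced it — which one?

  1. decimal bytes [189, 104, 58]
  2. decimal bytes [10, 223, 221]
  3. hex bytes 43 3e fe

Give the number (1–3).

2

Key "nikxg" = 6e 69 6b 78 67 is 5 bytes > B = 4, so hash it first: H(key) = 02 21, then zero-pad to 4 bytes: K' = 02 21 00 00.
K' ⊕ ipad = 34 17 36 36; K' ⊕ opad = 5e 7d 5c 5c.
m1: inner = H(34 17 36 36 bd 68 3a) = 02 16; tag = H(5e 7d 5c 5c 02 16) = 01ab
m2: inner = H(34 17 36 36 0a df dd) = 02 7d; tag = H(5e 7d 5c 5c 02 7d) = 0212 ← matches
m3: inner = H(34 17 36 36 43 3e fe) = 02 36; tag = H(5e 7d 5c 5c 02 36) = 01cb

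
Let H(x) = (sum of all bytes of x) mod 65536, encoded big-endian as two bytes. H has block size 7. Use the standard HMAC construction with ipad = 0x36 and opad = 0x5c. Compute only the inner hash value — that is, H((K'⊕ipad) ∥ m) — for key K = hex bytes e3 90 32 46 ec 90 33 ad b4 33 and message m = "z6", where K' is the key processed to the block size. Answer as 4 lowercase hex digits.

0209

Key hex bytes e3 90 32 46 ec 90 33 ad b4 33 is 10 bytes > B = 7, so hash it first: H(key) = 05 2e, then zero-pad to 7 bytes: K' = 05 2e 00 00 00 00 00.
K' ⊕ ipad = 33 18 36 36 36 36 36.
Inner input = 33 18 36 36 36 36 36 ∥ 7a 36.
Inner hash: sum = 51+24+54+54+54+54+54+122+54 = 521 → 02 09.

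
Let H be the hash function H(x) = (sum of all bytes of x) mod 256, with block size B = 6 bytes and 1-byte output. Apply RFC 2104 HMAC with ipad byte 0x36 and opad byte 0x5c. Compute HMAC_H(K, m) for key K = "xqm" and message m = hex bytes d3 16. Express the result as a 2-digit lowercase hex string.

Key "xqm" = 78 71 6d is 3 bytes ≤ B = 6; zero-pad to 6 bytes: K' = 78 71 6d 00 00 00.
K' ⊕ ipad = 4e 47 5b 36 36 36.  K' ⊕ opad = 24 2d 31 5c 5c 5c.
Inner input = (K'⊕ipad) ∥ m = 4e 47 5b 36 36 36 ∥ d3 16.
Inner hash: sum = 78+71+91+54+54+54+211+22 = 635; mod 256 = 123 → 7b.
Outer input = (K'⊕opad) ∥ inner = 24 2d 31 5c 5c 5c ∥ 7b.
Outer hash (tag): sum = 36+45+49+92+92+92+123 = 529; mod 256 = 17 → 11.

11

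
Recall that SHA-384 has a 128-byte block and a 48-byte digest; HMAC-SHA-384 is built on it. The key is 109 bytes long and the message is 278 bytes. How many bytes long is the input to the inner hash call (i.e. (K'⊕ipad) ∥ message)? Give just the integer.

Key is 109 ≤ 128 bytes, zero-padded: |K'| = 128.
Inner input = (K'⊕ipad) ∥ m → 128 + 278 = 406 bytes.

406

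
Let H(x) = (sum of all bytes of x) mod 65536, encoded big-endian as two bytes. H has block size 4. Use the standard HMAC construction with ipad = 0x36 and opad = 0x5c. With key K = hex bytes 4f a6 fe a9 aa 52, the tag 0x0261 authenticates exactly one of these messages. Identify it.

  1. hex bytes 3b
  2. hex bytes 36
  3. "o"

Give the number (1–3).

2

Key hex bytes 4f a6 fe a9 aa 52 is 6 bytes > B = 4, so hash it first: H(key) = 03 98, then zero-pad to 4 bytes: K' = 03 98 00 00.
K' ⊕ ipad = 35 ae 36 36; K' ⊕ opad = 5f c4 5c 5c.
m1: inner = H(35 ae 36 36 3b) = 01 8a; tag = H(5f c4 5c 5c 01 8a) = 0266
m2: inner = H(35 ae 36 36 36) = 01 85; tag = H(5f c4 5c 5c 01 85) = 0261 ← matches
m3: inner = H(35 ae 36 36 6f) = 01 be; tag = H(5f c4 5c 5c 01 be) = 029a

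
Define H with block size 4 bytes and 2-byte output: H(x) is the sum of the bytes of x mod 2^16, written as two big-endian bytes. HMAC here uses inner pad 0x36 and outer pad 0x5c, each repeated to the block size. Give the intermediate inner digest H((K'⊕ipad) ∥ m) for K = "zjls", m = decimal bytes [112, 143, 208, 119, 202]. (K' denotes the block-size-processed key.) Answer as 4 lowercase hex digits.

Key "zjls" = 7a 6a 6c 73 is exactly B = 4 bytes: K' = 7a 6a 6c 73.
K' ⊕ ipad = 4c 5c 5a 45.
Inner input = 4c 5c 5a 45 ∥ 70 8f d0 77 ca.
Inner hash: sum = 76+92+90+69+112+143+208+119+202 = 1111 → 04 57.

0457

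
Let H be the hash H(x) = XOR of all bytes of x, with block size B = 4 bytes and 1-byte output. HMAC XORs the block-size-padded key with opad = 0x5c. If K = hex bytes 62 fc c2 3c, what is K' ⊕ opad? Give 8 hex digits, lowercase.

Key hex bytes 62 fc c2 3c is exactly B = 4 bytes: K' = 62 fc c2 3c.
XOR each byte with 0x5c: 62⊕5c=3e, fc⊕5c=a0, c2⊕5c=9e, 3c⊕5c=60.

3ea09e60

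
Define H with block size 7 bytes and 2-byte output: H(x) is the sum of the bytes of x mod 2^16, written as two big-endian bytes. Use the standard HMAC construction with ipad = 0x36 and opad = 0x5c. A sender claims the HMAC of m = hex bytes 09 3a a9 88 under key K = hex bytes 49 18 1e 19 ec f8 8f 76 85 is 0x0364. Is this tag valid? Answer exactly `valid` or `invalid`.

valid

Key hex bytes 49 18 1e 19 ec f8 8f 76 85 is 9 bytes > B = 7, so hash it first: H(key) = 04 06, then zero-pad to 7 bytes: K' = 04 06 00 00 00 00 00.
K' ⊕ ipad = 32 30 36 36 36 36 36; K' ⊕ opad = 58 5a 5c 5c 5c 5c 5c.
Inner hash: sum = 50+48+54+54+54+54+54+9+58+169+136 = 740 → 02 e4.
Outer hash (recomputed tag): sum = 88+90+92+92+92+92+92+2+228 = 868 → 03 64.
Recomputed tag = 0364; claimed = 0364 → match.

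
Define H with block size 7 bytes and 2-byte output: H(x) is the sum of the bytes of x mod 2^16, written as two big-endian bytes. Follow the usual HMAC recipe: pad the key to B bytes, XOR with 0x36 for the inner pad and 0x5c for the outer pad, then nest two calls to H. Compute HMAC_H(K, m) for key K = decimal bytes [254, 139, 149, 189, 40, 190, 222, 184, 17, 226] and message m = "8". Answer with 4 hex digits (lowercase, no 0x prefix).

Key decimal bytes [254, 139, 149, 189, 40, 190, 222, 184, 17, 226] = fe 8b 95 bd 28 be de b8 11 e2 is 10 bytes > B = 7, so hash it first: H(key) = 06 4a, then zero-pad to 7 bytes: K' = 06 4a 00 00 00 00 00.
K' ⊕ ipad = 30 7c 36 36 36 36 36.  K' ⊕ opad = 5a 16 5c 5c 5c 5c 5c.
Inner input = (K'⊕ipad) ∥ m = 30 7c 36 36 36 36 36 ∥ 38.
Inner hash: sum = 48+124+54+54+54+54+54+56 = 498 → 01 f2.
Outer input = (K'⊕opad) ∥ inner = 5a 16 5c 5c 5c 5c 5c ∥ 01 f2.
Outer hash (tag): sum = 90+22+92+92+92+92+92+1+242 = 815 → 03 2f.

032f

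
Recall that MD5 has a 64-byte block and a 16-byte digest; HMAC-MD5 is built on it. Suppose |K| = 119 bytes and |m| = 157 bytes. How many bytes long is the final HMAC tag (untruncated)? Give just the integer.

16

The tag is one MD5 digest: 16 bytes.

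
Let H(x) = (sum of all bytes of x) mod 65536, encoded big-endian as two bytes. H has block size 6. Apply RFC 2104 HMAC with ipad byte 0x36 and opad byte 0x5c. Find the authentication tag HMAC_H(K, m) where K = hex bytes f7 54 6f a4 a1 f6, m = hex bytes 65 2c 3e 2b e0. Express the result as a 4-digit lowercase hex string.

03c9

Key hex bytes f7 54 6f a4 a1 f6 is exactly B = 6 bytes: K' = f7 54 6f a4 a1 f6.
K' ⊕ ipad = c1 62 59 92 97 c0.  K' ⊕ opad = ab 08 33 f8 fd aa.
Inner input = (K'⊕ipad) ∥ m = c1 62 59 92 97 c0 ∥ 65 2c 3e 2b e0.
Inner hash: sum = 193+98+89+146+151+192+101+44+62+43+224 = 1343 → 05 3f.
Outer input = (K'⊕opad) ∥ inner = ab 08 33 f8 fd aa ∥ 05 3f.
Outer hash (tag): sum = 171+8+51+248+253+170+5+63 = 969 → 03 c9.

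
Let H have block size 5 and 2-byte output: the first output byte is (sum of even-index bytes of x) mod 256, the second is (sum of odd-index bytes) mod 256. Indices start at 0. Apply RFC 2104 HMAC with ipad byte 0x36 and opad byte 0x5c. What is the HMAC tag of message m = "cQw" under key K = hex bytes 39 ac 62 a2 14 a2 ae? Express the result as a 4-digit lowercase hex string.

8f30

Key hex bytes 39 ac 62 a2 14 a2 ae is 7 bytes > B = 5, so hash it first: H(key) = 5d f0, then zero-pad to 5 bytes: K' = 5d f0 00 00 00.
K' ⊕ ipad = 6b c6 36 36 36.  K' ⊕ opad = 01 ac 5c 5c 5c.
Inner input = (K'⊕ipad) ∥ m = 6b c6 36 36 36 ∥ 63 51 77.
Inner hash: even-index sum = 296 mod 256 = 40; odd-index sum = 470 mod 256 = 214 → 28 d6.
Outer input = (K'⊕opad) ∥ inner = 01 ac 5c 5c 5c ∥ 28 d6.
Outer hash (tag): even-index sum = 399 mod 256 = 143; odd-index sum = 304 mod 256 = 48 → 8f 30.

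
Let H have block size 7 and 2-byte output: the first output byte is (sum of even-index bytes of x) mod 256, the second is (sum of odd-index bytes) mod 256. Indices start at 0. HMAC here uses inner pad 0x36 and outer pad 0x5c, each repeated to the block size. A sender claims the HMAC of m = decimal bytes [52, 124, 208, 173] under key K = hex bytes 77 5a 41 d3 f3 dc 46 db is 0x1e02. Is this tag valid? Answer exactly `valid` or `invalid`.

Key hex bytes 77 5a 41 d3 f3 dc 46 db is 8 bytes > B = 7, so hash it first: H(key) = f1 e4, then zero-pad to 7 bytes: K' = f1 e4 00 00 00 00 00.
K' ⊕ ipad = c7 d2 36 36 36 36 36; K' ⊕ opad = ad b8 5c 5c 5c 5c 5c.
Inner hash: even-index sum = 658 mod 256 = 146; odd-index sum = 578 mod 256 = 66 → 92 42.
Outer hash (recomputed tag): even-index sum = 515 mod 256 = 3; odd-index sum = 514 mod 256 = 2 → 03 02.
Recomputed tag = 0302; claimed = 1e02 → mismatch.

invalid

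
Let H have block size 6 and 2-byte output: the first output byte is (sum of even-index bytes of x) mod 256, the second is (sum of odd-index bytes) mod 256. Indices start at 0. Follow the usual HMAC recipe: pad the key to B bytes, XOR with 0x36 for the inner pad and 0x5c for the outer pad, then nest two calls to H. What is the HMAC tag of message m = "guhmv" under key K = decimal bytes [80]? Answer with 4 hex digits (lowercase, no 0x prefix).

db98

Key decimal bytes [80] = 50 is 1 byte ≤ B = 6; zero-pad to 6 bytes: K' = 50 00 00 00 00 00.
K' ⊕ ipad = 66 36 36 36 36 36.  K' ⊕ opad = 0c 5c 5c 5c 5c 5c.
Inner input = (K'⊕ipad) ∥ m = 66 36 36 36 36 36 ∥ 67 75 68 6d 76.
Inner hash: even-index sum = 535 mod 256 = 23; odd-index sum = 388 mod 256 = 132 → 17 84.
Outer input = (K'⊕opad) ∥ inner = 0c 5c 5c 5c 5c 5c ∥ 17 84.
Outer hash (tag): even-index sum = 219 mod 256 = 219; odd-index sum = 408 mod 256 = 152 → db 98.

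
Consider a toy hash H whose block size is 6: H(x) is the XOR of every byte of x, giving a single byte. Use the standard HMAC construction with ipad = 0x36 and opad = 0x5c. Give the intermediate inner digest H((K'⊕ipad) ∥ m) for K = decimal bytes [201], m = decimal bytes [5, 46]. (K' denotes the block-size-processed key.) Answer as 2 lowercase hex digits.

e2

Key decimal bytes [201] = c9 is 1 byte ≤ B = 6; zero-pad to 6 bytes: K' = c9 00 00 00 00 00.
K' ⊕ ipad = ff 36 36 36 36 36.
Inner input = ff 36 36 36 36 36 ∥ 05 2e.
Inner hash: XOR ff⊕36⊕36⊕36⊕36⊕36⊕05⊕2e = e2.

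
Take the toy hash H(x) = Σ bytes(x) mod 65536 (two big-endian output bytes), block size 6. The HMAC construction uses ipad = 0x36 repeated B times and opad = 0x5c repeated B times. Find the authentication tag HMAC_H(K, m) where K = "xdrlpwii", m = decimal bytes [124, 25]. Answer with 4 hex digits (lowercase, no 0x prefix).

Key "xdrlpwii" = 78 64 72 6c 70 77 69 69 is 8 bytes > B = 6, so hash it first: H(key) = 03 73, then zero-pad to 6 bytes: K' = 03 73 00 00 00 00.
K' ⊕ ipad = 35 45 36 36 36 36.  K' ⊕ opad = 5f 2f 5c 5c 5c 5c.
Inner input = (K'⊕ipad) ∥ m = 35 45 36 36 36 36 ∥ 7c 19.
Inner hash: sum = 53+69+54+54+54+54+124+25 = 487 → 01 e7.
Outer input = (K'⊕opad) ∥ inner = 5f 2f 5c 5c 5c 5c ∥ 01 e7.
Outer hash (tag): sum = 95+47+92+92+92+92+1+231 = 742 → 02 e6.

02e6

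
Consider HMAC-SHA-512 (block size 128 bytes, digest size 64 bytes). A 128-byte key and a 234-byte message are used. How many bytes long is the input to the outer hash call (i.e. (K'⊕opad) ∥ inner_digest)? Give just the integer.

192

Key is 128 ≤ 128 bytes, zero-padded: |K'| = 128.
Outer input = (K'⊕opad) ∥ H(inner) → 128 + 64 = 192 bytes.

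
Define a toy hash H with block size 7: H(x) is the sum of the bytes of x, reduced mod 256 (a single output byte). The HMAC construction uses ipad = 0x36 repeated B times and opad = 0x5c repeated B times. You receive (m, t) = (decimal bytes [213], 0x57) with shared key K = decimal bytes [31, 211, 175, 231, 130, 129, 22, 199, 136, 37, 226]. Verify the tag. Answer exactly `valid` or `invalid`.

invalid

Key decimal bytes [31, 211, 175, 231, 130, 129, 22, 199, 136, 37, 226] = 1f d3 af e7 82 81 16 c7 88 25 e2 is 11 bytes > B = 7, so hash it first: H(key) = f7, then zero-pad to 7 bytes: K' = f7 00 00 00 00 00 00.
K' ⊕ ipad = c1 36 36 36 36 36 36; K' ⊕ opad = ab 5c 5c 5c 5c 5c 5c.
Inner hash: sum = 193+54+54+54+54+54+54+213 = 730; mod 256 = 218 → da.
Outer hash (recomputed tag): sum = 171+92+92+92+92+92+92+218 = 941; mod 256 = 173 → ad.
Recomputed tag = ad; claimed = 57 → mismatch.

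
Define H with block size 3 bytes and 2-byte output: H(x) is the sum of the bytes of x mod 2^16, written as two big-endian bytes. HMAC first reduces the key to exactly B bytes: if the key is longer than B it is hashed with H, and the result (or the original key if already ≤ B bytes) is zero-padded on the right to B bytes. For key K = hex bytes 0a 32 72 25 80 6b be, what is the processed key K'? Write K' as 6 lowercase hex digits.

|K| = 7 > B = 3, so first hash the key.
H(K): sum = 10+50+114+37+128+107+190 = 636 → 02 7c.
Zero-pad H(K) = 02 7c to 3 bytes: K' = 02 7c 00.

027c00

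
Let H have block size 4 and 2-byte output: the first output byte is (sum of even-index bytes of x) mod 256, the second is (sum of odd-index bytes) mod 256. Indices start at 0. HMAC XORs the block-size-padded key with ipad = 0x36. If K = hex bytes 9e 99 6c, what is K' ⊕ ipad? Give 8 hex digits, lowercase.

a8af5a36

Key hex bytes 9e 99 6c is 3 bytes ≤ B = 4; zero-pad to 4 bytes: K' = 9e 99 6c 00.
XOR each byte with 0x36: 9e⊕36=a8, 99⊕36=af, 6c⊕36=5a, 00⊕36=36.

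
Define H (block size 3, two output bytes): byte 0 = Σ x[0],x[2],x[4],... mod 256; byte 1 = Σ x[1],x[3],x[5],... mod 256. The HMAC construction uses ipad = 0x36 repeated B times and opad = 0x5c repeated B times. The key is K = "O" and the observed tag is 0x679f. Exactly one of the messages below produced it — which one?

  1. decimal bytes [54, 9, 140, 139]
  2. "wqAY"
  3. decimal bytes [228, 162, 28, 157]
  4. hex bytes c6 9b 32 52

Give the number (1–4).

Key "O" = 4f is 1 byte ≤ B = 3; zero-pad to 3 bytes: K' = 4f 00 00.
K' ⊕ ipad = 79 36 36; K' ⊕ opad = 13 5c 5c.
m1: inner = H(79 36 36 36 09 8c 8b) = 43 f8; tag = H(13 5c 5c 43 f8) = 679f ← matches
m2: inner = H(79 36 36 77 71 41 59) = 79 ee; tag = H(13 5c 5c 79 ee) = 5dd5
m3: inner = H(79 36 36 e4 a2 1c 9d) = ee 36; tag = H(13 5c 5c ee 36) = a54a
m4: inner = H(79 36 36 c6 9b 32 52) = 9c 2e; tag = H(13 5c 5c 9c 2e) = 9df8

1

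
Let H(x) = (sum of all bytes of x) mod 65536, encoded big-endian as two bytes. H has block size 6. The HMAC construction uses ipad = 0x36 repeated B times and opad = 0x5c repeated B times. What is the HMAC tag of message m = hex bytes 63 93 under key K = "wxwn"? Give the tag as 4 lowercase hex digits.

01f0

Key "wxwn" = 77 78 77 6e is 4 bytes ≤ B = 6; zero-pad to 6 bytes: K' = 77 78 77 6e 00 00.
K' ⊕ ipad = 41 4e 41 58 36 36.  K' ⊕ opad = 2b 24 2b 32 5c 5c.
Inner input = (K'⊕ipad) ∥ m = 41 4e 41 58 36 36 ∥ 63 93.
Inner hash: sum = 65+78+65+88+54+54+99+147 = 650 → 02 8a.
Outer input = (K'⊕opad) ∥ inner = 2b 24 2b 32 5c 5c ∥ 02 8a.
Outer hash (tag): sum = 43+36+43+50+92+92+2+138 = 496 → 01 f0.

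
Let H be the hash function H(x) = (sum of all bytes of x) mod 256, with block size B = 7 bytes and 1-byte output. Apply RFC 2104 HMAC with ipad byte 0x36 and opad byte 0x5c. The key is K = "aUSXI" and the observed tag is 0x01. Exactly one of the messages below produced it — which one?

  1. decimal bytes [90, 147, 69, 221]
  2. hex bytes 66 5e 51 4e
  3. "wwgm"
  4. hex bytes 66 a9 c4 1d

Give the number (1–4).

2

Key "aUSXI" = 61 55 53 58 49 is 5 bytes ≤ B = 7; zero-pad to 7 bytes: K' = 61 55 53 58 49 00 00.
K' ⊕ ipad = 57 63 65 6e 7f 36 36; K' ⊕ opad = 3d 09 0f 04 15 5c 5c.
m1: inner = H(57 63 65 6e 7f 36 36 5a 93 45 dd) = 87; tag = H(3d 09 0f 04 15 5c 5c 87) = ad
m2: inner = H(57 63 65 6e 7f 36 36 66 5e 51 4e) = db; tag = H(3d 09 0f 04 15 5c 5c db) = 01 ← matches
m3: inner = H(57 63 65 6e 7f 36 36 77 77 67 6d) = 3a; tag = H(3d 09 0f 04 15 5c 5c 3a) = 60
m4: inner = H(57 63 65 6e 7f 36 36 66 a9 c4 1d) = 68; tag = H(3d 09 0f 04 15 5c 5c 68) = 8e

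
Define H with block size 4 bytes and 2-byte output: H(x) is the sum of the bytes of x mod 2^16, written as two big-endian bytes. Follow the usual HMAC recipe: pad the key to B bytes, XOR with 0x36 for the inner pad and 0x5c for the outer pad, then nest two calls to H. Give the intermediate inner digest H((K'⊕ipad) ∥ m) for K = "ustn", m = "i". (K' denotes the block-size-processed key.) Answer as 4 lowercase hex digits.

Key "ustn" = 75 73 74 6e is exactly B = 4 bytes: K' = 75 73 74 6e.
K' ⊕ ipad = 43 45 42 58.
Inner input = 43 45 42 58 ∥ 69.
Inner hash: sum = 67+69+66+88+105 = 395 → 01 8b.

018b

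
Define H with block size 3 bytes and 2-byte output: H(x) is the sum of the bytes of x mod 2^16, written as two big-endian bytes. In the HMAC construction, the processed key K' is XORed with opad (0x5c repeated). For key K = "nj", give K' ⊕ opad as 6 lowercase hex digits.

32365c

Key "nj" = 6e 6a is 2 bytes ≤ B = 3; zero-pad to 3 bytes: K' = 6e 6a 00.
XOR each byte with 0x5c: 6e⊕5c=32, 6a⊕5c=36, 00⊕5c=5c.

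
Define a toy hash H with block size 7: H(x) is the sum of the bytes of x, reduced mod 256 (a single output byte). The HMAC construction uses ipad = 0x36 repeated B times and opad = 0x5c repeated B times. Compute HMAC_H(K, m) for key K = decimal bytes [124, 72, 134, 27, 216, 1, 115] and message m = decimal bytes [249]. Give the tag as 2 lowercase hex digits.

6d

Key decimal bytes [124, 72, 134, 27, 216, 1, 115] = 7c 48 86 1b d8 01 73 is exactly B = 7 bytes: K' = 7c 48 86 1b d8 01 73.
K' ⊕ ipad = 4a 7e b0 2d ee 37 45.  K' ⊕ opad = 20 14 da 47 84 5d 2f.
Inner input = (K'⊕ipad) ∥ m = 4a 7e b0 2d ee 37 45 ∥ f9.
Inner hash: sum = 74+126+176+45+238+55+69+249 = 1032; mod 256 = 8 → 08.
Outer input = (K'⊕opad) ∥ inner = 20 14 da 47 84 5d 2f ∥ 08.
Outer hash (tag): sum = 32+20+218+71+132+93+47+8 = 621; mod 256 = 109 → 6d.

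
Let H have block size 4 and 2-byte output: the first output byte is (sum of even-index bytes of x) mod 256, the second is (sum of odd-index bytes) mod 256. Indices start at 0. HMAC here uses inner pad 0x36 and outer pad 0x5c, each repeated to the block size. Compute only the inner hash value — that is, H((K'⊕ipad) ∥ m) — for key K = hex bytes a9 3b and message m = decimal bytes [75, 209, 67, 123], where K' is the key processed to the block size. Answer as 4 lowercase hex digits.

638f

Key hex bytes a9 3b is 2 bytes ≤ B = 4; zero-pad to 4 bytes: K' = a9 3b 00 00.
K' ⊕ ipad = 9f 0d 36 36.
Inner input = 9f 0d 36 36 ∥ 4b d1 43 7b.
Inner hash: even-index sum = 355 mod 256 = 99; odd-index sum = 399 mod 256 = 143 → 63 8f.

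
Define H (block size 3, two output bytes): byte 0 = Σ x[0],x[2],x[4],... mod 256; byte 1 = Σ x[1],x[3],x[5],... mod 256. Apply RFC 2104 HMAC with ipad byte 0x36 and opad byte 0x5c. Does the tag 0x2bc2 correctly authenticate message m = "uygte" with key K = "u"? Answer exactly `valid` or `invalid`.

invalid

Key "u" = 75 is 1 byte ≤ B = 3; zero-pad to 3 bytes: K' = 75 00 00.
K' ⊕ ipad = 43 36 36; K' ⊕ opad = 29 5c 5c.
Inner hash: even-index sum = 358 mod 256 = 102; odd-index sum = 375 mod 256 = 119 → 66 77.
Outer hash (recomputed tag): even-index sum = 252 mod 256 = 252; odd-index sum = 194 mod 256 = 194 → fc c2.
Recomputed tag = fcc2; claimed = 2bc2 → mismatch.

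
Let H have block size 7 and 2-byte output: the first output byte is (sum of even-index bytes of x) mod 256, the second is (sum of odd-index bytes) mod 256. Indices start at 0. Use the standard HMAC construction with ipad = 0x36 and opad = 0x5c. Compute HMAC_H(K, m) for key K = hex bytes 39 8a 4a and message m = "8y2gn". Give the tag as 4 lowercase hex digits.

3365

Key hex bytes 39 8a 4a is 3 bytes ≤ B = 7; zero-pad to 7 bytes: K' = 39 8a 4a 00 00 00 00.
K' ⊕ ipad = 0f bc 7c 36 36 36 36.  K' ⊕ opad = 65 d6 16 5c 5c 5c 5c.
Inner input = (K'⊕ipad) ∥ m = 0f bc 7c 36 36 36 36 ∥ 38 79 32 67 6e.
Inner hash: even-index sum = 471 mod 256 = 215; odd-index sum = 512 mod 256 = 0 → d7 00.
Outer input = (K'⊕opad) ∥ inner = 65 d6 16 5c 5c 5c 5c ∥ d7 00.
Outer hash (tag): even-index sum = 307 mod 256 = 51; odd-index sum = 613 mod 256 = 101 → 33 65.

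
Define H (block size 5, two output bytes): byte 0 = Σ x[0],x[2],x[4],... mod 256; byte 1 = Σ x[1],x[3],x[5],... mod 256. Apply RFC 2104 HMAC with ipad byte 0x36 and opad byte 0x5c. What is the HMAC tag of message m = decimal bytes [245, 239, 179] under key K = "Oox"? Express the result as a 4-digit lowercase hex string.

ca7b

Key "Oox" = 4f 6f 78 is 3 bytes ≤ B = 5; zero-pad to 5 bytes: K' = 4f 6f 78 00 00.
K' ⊕ ipad = 79 59 4e 36 36.  K' ⊕ opad = 13 33 24 5c 5c.
Inner input = (K'⊕ipad) ∥ m = 79 59 4e 36 36 ∥ f5 ef b3.
Inner hash: even-index sum = 492 mod 256 = 236; odd-index sum = 567 mod 256 = 55 → ec 37.
Outer input = (K'⊕opad) ∥ inner = 13 33 24 5c 5c ∥ ec 37.
Outer hash (tag): even-index sum = 202 mod 256 = 202; odd-index sum = 379 mod 256 = 123 → ca 7b.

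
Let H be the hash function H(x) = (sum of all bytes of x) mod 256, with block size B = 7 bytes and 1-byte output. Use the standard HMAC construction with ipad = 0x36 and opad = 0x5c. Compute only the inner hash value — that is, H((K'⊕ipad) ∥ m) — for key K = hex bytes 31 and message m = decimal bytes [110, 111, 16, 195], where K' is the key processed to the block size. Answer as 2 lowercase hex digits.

fb

Key hex bytes 31 is 1 byte ≤ B = 7; zero-pad to 7 bytes: K' = 31 00 00 00 00 00 00.
K' ⊕ ipad = 07 36 36 36 36 36 36.
Inner input = 07 36 36 36 36 36 36 ∥ 6e 6f 10 c3.
Inner hash: sum = 7+54+54+54+54+54+54+110+111+16+195 = 763; mod 256 = 251 → fb.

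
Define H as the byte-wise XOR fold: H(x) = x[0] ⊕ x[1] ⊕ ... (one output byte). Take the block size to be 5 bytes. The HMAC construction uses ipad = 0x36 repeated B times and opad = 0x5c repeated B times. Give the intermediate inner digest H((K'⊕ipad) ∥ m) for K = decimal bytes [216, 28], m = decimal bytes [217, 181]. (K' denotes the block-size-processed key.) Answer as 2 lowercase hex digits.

Key decimal bytes [216, 28] = d8 1c is 2 bytes ≤ B = 5; zero-pad to 5 bytes: K' = d8 1c 00 00 00.
K' ⊕ ipad = ee 2a 36 36 36.
Inner input = ee 2a 36 36 36 ∥ d9 b5.
Inner hash: XOR ee⊕2a⊕36⊕36⊕36⊕d9⊕b5 = 9e.

9e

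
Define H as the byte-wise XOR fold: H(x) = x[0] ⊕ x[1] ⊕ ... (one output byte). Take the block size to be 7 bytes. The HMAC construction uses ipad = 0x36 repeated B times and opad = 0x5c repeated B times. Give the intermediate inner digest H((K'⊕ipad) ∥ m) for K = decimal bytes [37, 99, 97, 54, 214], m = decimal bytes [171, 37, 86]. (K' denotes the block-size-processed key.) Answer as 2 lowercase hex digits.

29

Key decimal bytes [37, 99, 97, 54, 214] = 25 63 61 36 d6 is 5 bytes ≤ B = 7; zero-pad to 7 bytes: K' = 25 63 61 36 d6 00 00.
K' ⊕ ipad = 13 55 57 00 e0 36 36.
Inner input = 13 55 57 00 e0 36 36 ∥ ab 25 56.
Inner hash: XOR 13⊕55⊕57⊕00⊕e0⊕36⊕36⊕ab⊕25⊕56 = 29.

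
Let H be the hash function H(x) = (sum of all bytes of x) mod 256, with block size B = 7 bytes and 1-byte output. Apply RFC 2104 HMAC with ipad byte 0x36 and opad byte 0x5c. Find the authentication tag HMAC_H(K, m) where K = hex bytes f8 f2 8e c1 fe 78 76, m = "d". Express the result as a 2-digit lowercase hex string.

ac

Key hex bytes f8 f2 8e c1 fe 78 76 is exactly B = 7 bytes: K' = f8 f2 8e c1 fe 78 76.
K' ⊕ ipad = ce c4 b8 f7 c8 4e 40.  K' ⊕ opad = a4 ae d2 9d a2 24 2a.
Inner input = (K'⊕ipad) ∥ m = ce c4 b8 f7 c8 4e 40 ∥ 64.
Inner hash: sum = 206+196+184+247+200+78+64+100 = 1275; mod 256 = 251 → fb.
Outer input = (K'⊕opad) ∥ inner = a4 ae d2 9d a2 24 2a ∥ fb.
Outer hash (tag): sum = 164+174+210+157+162+36+42+251 = 1196; mod 256 = 172 → ac.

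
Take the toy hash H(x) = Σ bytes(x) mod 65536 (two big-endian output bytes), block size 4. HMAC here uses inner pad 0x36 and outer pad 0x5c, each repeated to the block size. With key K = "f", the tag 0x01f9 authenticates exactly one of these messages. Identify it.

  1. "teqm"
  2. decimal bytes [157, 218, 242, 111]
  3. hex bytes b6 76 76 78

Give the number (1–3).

1

Key "f" = 66 is 1 byte ≤ B = 4; zero-pad to 4 bytes: K' = 66 00 00 00.
K' ⊕ ipad = 50 36 36 36; K' ⊕ opad = 3a 5c 5c 5c.
m1: inner = H(50 36 36 36 74 65 71 6d) = 02 a9; tag = H(3a 5c 5c 5c 02 a9) = 01f9 ← matches
m2: inner = H(50 36 36 36 9d da f2 6f) = 03 ca; tag = H(3a 5c 5c 5c 03 ca) = 021b
m3: inner = H(50 36 36 36 b6 76 76 78) = 03 0c; tag = H(3a 5c 5c 5c 03 0c) = 015d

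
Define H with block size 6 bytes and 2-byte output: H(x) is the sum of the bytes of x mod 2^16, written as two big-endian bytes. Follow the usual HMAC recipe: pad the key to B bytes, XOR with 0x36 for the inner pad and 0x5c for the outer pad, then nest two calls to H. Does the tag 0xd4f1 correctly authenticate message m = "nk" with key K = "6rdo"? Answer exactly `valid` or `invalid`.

invalid

Key "6rdo" = 36 72 64 6f is 4 bytes ≤ B = 6; zero-pad to 6 bytes: K' = 36 72 64 6f 00 00.
K' ⊕ ipad = 00 44 52 59 36 36; K' ⊕ opad = 6a 2e 38 33 5c 5c.
Inner hash: sum = 0+68+82+89+54+54+110+107 = 564 → 02 34.
Outer hash (recomputed tag): sum = 106+46+56+51+92+92+2+52 = 497 → 01 f1.
Recomputed tag = 01f1; claimed = d4f1 → mismatch.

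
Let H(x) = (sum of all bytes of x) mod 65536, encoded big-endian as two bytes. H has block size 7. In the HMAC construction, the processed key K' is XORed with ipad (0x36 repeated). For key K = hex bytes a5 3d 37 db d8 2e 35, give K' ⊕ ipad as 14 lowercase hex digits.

930b01edee1803

Key hex bytes a5 3d 37 db d8 2e 35 is exactly B = 7 bytes: K' = a5 3d 37 db d8 2e 35.
XOR each byte with 0x36: a5⊕36=93, 3d⊕36=0b, 37⊕36=01, db⊕36=ed, d8⊕36=ee, 2e⊕36=18, 35⊕36=03.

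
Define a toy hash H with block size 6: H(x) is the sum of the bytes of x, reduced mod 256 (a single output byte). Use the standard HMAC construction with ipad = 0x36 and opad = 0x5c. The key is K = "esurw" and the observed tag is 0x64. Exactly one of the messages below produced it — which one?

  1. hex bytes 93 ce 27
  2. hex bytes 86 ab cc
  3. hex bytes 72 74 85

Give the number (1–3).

Key "esurw" = 65 73 75 72 77 is 5 bytes ≤ B = 6; zero-pad to 6 bytes: K' = 65 73 75 72 77 00.
K' ⊕ ipad = 53 45 43 44 41 36; K' ⊕ opad = 39 2f 29 2e 2b 5c.
m1: inner = H(53 45 43 44 41 36 93 ce 27) = 1e; tag = H(39 2f 29 2e 2b 5c 1e) = 64 ← matches
m2: inner = H(53 45 43 44 41 36 86 ab cc) = 93; tag = H(39 2f 29 2e 2b 5c 93) = d9
m3: inner = H(53 45 43 44 41 36 72 74 85) = 01; tag = H(39 2f 29 2e 2b 5c 01) = 47

1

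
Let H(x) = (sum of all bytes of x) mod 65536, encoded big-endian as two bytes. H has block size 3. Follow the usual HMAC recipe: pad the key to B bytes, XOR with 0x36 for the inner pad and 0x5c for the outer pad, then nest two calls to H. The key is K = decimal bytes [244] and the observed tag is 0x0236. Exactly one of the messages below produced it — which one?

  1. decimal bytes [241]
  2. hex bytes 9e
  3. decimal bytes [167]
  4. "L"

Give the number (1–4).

3

Key decimal bytes [244] = f4 is 1 byte ≤ B = 3; zero-pad to 3 bytes: K' = f4 00 00.
K' ⊕ ipad = c2 36 36; K' ⊕ opad = a8 5c 5c.
m1: inner = H(c2 36 36 f1) = 02 1f; tag = H(a8 5c 5c 02 1f) = 0181
m2: inner = H(c2 36 36 9e) = 01 cc; tag = H(a8 5c 5c 01 cc) = 022d
m3: inner = H(c2 36 36 a7) = 01 d5; tag = H(a8 5c 5c 01 d5) = 0236 ← matches
m4: inner = H(c2 36 36 4c) = 01 7a; tag = H(a8 5c 5c 01 7a) = 01db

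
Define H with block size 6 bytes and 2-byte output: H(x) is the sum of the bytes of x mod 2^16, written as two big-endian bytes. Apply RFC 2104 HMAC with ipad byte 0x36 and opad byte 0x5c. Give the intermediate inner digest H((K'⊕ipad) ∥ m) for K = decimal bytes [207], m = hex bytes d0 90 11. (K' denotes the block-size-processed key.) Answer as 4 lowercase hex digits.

0378

Key decimal bytes [207] = cf is 1 byte ≤ B = 6; zero-pad to 6 bytes: K' = cf 00 00 00 00 00.
K' ⊕ ipad = f9 36 36 36 36 36.
Inner input = f9 36 36 36 36 36 ∥ d0 90 11.
Inner hash: sum = 249+54+54+54+54+54+208+144+17 = 888 → 03 78.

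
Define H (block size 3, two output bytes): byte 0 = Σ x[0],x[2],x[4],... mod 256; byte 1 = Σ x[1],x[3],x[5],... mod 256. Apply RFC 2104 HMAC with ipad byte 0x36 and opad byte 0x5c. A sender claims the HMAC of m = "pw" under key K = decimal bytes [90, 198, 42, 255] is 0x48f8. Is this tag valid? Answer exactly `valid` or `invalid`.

Key decimal bytes [90, 198, 42, 255] = 5a c6 2a ff is 4 bytes > B = 3, so hash it first: H(key) = 84 c5, then zero-pad to 3 bytes: K' = 84 c5 00.
K' ⊕ ipad = b2 f3 36; K' ⊕ opad = d8 99 5c.
Inner hash: even-index sum = 351 mod 256 = 95; odd-index sum = 355 mod 256 = 99 → 5f 63.
Outer hash (recomputed tag): even-index sum = 407 mod 256 = 151; odd-index sum = 248 mod 256 = 248 → 97 f8.
Recomputed tag = 97f8; claimed = 48f8 → mismatch.

invalid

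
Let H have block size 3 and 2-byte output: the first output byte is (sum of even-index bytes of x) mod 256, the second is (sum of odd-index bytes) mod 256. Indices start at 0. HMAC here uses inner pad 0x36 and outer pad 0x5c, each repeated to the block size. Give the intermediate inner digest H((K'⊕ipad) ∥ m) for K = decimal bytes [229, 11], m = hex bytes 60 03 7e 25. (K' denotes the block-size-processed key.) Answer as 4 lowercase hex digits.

Key decimal bytes [229, 11] = e5 0b is 2 bytes ≤ B = 3; zero-pad to 3 bytes: K' = e5 0b 00.
K' ⊕ ipad = d3 3d 36.
Inner input = d3 3d 36 ∥ 60 03 7e 25.
Inner hash: even-index sum = 305 mod 256 = 49; odd-index sum = 283 mod 256 = 27 → 31 1b.

311b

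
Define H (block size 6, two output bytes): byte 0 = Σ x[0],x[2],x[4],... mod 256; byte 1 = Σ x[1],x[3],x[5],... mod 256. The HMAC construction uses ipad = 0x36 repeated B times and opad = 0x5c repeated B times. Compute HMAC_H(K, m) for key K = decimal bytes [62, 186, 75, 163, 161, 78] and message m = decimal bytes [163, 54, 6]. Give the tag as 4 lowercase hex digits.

Key decimal bytes [62, 186, 75, 163, 161, 78] = 3e ba 4b a3 a1 4e is exactly B = 6 bytes: K' = 3e ba 4b a3 a1 4e.
K' ⊕ ipad = 08 8c 7d 95 97 78.  K' ⊕ opad = 62 e6 17 ff fd 12.
Inner input = (K'⊕ipad) ∥ m = 08 8c 7d 95 97 78 ∥ a3 36 06.
Inner hash: even-index sum = 453 mod 256 = 197; odd-index sum = 463 mod 256 = 207 → c5 cf.
Outer input = (K'⊕opad) ∥ inner = 62 e6 17 ff fd 12 ∥ c5 cf.
Outer hash (tag): even-index sum = 571 mod 256 = 59; odd-index sum = 710 mod 256 = 198 → 3b c6.

3bc6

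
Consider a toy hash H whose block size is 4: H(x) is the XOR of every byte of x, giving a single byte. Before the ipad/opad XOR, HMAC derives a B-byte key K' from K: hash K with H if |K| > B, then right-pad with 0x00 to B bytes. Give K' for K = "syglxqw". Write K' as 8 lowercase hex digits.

|K| = 7 > B = 4, so first hash the key.
H(K): XOR 73⊕79⊕67⊕6c⊕78⊕71⊕77 = 7f.
Zero-pad H(K) = 7f to 4 bytes: K' = 7f 00 00 00.

7f000000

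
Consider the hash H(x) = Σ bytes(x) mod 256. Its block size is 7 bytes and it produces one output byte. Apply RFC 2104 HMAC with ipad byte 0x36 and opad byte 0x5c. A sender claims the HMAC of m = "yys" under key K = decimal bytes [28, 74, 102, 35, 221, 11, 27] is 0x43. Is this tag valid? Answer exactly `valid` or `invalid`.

Key decimal bytes [28, 74, 102, 35, 221, 11, 27] = 1c 4a 66 23 dd 0b 1b is exactly B = 7 bytes: K' = 1c 4a 66 23 dd 0b 1b.
K' ⊕ ipad = 2a 7c 50 15 eb 3d 2d; K' ⊕ opad = 40 16 3a 7f 81 57 47.
Inner hash: sum = 42+124+80+21+235+61+45+121+121+115 = 965; mod 256 = 197 → c5.
Outer hash (recomputed tag): sum = 64+22+58+127+129+87+71+197 = 755; mod 256 = 243 → f3.
Recomputed tag = f3; claimed = 43 → mismatch.

invalid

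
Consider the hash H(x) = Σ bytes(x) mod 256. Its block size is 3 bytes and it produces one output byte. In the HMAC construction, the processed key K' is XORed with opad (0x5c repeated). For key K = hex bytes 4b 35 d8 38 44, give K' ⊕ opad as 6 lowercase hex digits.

885c5c

Key hex bytes 4b 35 d8 38 44 is 5 bytes > B = 3, so hash it first: H(key) = d4, then zero-pad to 3 bytes: K' = d4 00 00.
XOR each byte with 0x5c: d4⊕5c=88, 00⊕5c=5c, 00⊕5c=5c.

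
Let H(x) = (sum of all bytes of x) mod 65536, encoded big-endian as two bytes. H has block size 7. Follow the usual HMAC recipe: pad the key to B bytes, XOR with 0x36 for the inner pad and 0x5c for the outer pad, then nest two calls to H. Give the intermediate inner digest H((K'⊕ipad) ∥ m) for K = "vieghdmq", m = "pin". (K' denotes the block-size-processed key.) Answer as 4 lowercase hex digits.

02ed

Key "vieghdmq" = 76 69 65 67 68 64 6d 71 is 8 bytes > B = 7, so hash it first: H(key) = 03 55, then zero-pad to 7 bytes: K' = 03 55 00 00 00 00 00.
K' ⊕ ipad = 35 63 36 36 36 36 36.
Inner input = 35 63 36 36 36 36 36 ∥ 70 69 6e.
Inner hash: sum = 53+99+54+54+54+54+54+112+105+110 = 749 → 02 ed.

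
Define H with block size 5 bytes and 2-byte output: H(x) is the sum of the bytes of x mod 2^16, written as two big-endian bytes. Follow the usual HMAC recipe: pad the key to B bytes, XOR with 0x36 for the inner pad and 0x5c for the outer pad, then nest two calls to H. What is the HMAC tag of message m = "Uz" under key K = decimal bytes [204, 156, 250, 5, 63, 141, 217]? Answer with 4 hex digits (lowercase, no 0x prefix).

Key decimal bytes [204, 156, 250, 5, 63, 141, 217] = cc 9c fa 05 3f 8d d9 is 7 bytes > B = 5, so hash it first: H(key) = 04 0c, then zero-pad to 5 bytes: K' = 04 0c 00 00 00.
K' ⊕ ipad = 32 3a 36 36 36.  K' ⊕ opad = 58 50 5c 5c 5c.
Inner input = (K'⊕ipad) ∥ m = 32 3a 36 36 36 ∥ 55 7a.
Inner hash: sum = 50+58+54+54+54+85+122 = 477 → 01 dd.
Outer input = (K'⊕opad) ∥ inner = 58 50 5c 5c 5c ∥ 01 dd.
Outer hash (tag): sum = 88+80+92+92+92+1+221 = 666 → 02 9a.

029a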